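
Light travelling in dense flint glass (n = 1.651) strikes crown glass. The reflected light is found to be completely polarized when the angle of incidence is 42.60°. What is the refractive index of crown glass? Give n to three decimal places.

n ≈ 1.518

Full polarization of the reflected beam means tan θ_B = n₂/n₁, where n₁ is the incident medium (dense flint glass).
n₂ = n₁ tan θ_B = 1.651 × tan 42.60° = 1.518.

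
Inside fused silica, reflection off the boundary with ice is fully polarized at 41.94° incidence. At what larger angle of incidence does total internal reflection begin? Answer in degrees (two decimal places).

tan θ_B = n₂/n₁ = tan 41.94° = 0.8985.
Total internal reflection: sin θ_c = n₂/n₁ = 0.8985.
θ_c = arcsin(0.8985) = 63.96°.

θ_c ≈ 63.96°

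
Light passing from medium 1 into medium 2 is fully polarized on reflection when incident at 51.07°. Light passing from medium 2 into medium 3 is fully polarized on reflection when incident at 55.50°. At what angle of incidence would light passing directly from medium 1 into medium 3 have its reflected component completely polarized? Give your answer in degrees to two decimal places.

θ_B ≈ 60.96°

n₂/n₁ = tan 51.07° = 1.2380 and n₃/n₂ = tan 55.50° = 1.4550.
So n₃/n₁ = (n₂/n₁)(n₃/n₂) = 1.2380 × 1.4550 = 1.8013.
θ_B(1→3) = arctan(1.8013) = 60.96°.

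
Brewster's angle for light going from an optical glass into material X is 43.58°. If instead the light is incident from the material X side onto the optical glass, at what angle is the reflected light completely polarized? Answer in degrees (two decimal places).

tan θ_B' = n₁/n₂ = 1/tan θ_B, so θ_B' = 90° − θ_B.
θ_B' = 90° − 43.58° = 46.42°.

θ_B' ≈ 46.42°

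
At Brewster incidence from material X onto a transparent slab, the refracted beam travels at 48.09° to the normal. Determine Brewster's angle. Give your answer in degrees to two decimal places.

Brewster's condition makes the reflected and refracted beams perpendicular: θ_B + θ_t = 90°.
So θ_B = 90° − θ_t = 90° − 48.09° = 41.91°.

θ_B ≈ 41.91°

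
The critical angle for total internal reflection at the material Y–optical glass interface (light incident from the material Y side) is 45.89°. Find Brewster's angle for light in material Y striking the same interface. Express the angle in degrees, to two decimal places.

θ_B ≈ 35.68°

n₂/n₁ = sin θ_c = sin 45.89° = 0.7180.
tan θ_B equals the same ratio, so θ_B = arctan(0.7180) = 35.68°.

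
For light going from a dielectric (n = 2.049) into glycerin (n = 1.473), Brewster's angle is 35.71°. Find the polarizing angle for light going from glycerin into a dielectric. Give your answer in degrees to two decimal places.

θ_B' ≈ 54.29°

The two Brewster angles are complementary: θ_B' = 90° − θ_B = 90° − 35.71° = 54.29°.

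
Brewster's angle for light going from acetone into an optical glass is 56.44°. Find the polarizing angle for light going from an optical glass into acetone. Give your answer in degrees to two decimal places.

θ_B' ≈ 33.56°

Reversing the direction swaps n₁ and n₂, so tan θ_B' = 1/tan θ_B and θ_B' = 90° − θ_B.
Hence θ_B' = 90° − 56.44° = 33.56°.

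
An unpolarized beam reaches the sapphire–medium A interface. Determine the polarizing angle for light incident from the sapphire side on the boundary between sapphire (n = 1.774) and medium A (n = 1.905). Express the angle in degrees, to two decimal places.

At Brewster's angle the reflected and refracted rays are perpendicular, which with Snell's law gives tan θ_B = n₂/n₁.
Brewster's condition: tan θ_B = n₂/n₁ = 1.905/1.774 = 1.0738.
So θ_B = arctan 1.0738 = 47.04°.

θ_B ≈ 47.04°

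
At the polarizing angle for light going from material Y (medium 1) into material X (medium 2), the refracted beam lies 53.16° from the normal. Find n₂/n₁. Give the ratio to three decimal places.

n₂/n₁ ≈ 0.749

θ_B + θ_t = 90°, so θ_B = 90° − 53.16° = 36.84°.
Then n₂/n₁ = tan θ_B = tan 36.84° = 0.749.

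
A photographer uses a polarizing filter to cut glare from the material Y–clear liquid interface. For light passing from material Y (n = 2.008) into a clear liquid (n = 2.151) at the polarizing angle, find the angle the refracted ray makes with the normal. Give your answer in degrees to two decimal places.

θ_t ≈ 43.03°

First find Brewster's angle: tan θ_B = 2.151/2.008 = 1.0712, giving θ_B = 46.97°.
The refracted ray is perpendicular to the reflected ray, so θ_t = 90° − θ_B = 43.03°.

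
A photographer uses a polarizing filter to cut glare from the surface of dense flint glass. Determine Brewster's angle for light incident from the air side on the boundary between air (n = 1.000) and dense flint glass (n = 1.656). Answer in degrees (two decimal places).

Brewster's condition: tan θ_B = n₂/n₁ = 1.656/1.000 = 1.6560. Taking the arctangent, θ_B = 58.87°.

θ_B ≈ 58.87°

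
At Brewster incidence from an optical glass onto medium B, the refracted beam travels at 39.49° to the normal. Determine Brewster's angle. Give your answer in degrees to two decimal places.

At Brewster's angle the reflected and refracted rays are perpendicular, so θ_B + θ_t = 90°.
θ_B = 90° − 39.49° = 50.51°.

θ_B ≈ 50.51°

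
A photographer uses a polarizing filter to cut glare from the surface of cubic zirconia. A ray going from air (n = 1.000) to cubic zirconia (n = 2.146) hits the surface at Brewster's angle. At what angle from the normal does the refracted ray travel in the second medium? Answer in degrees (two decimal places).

θ_t ≈ 24.98°

tan θ_B = n₂/n₁ = 2.146/1.000 = 2.1460, so θ_B = 65.02°.
The refracted ray is perpendicular to the reflected ray, so θ_t = 90° − θ_B = 24.98°.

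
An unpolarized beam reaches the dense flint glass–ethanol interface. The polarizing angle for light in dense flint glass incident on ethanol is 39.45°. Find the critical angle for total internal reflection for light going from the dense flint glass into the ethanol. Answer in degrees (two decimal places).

n₂/n₁ = tan 39.45° = 0.8229; the critical angle satisfies sin θ_c = n₂/n₁.
θ_c = arcsin(0.8229) = 55.37°.

θ_c ≈ 55.37°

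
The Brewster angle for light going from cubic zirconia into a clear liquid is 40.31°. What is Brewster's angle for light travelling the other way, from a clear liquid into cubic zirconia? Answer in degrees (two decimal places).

Reversing the direction swaps n₁ and n₂, so tan θ_B' = 1/tan θ_B and θ_B' = 90° − θ_B.
Hence θ_B' = 90° − 40.31° = 49.69°.

θ_B' ≈ 49.69°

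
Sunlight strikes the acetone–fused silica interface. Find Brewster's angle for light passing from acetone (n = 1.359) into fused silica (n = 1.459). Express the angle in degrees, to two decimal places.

θ_B ≈ 47.03°

Here n₂/n₁ = 1.459/1.359 = 1.0736, and Brewster's law gives tan θ_B = n₂/n₁. Taking the arctangent, θ_B = 47.03°.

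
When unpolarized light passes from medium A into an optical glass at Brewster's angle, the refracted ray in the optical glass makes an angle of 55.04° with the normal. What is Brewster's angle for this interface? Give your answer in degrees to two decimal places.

θ_B ≈ 34.96°

Brewster's condition makes the reflected and refracted beams perpendicular: θ_B + θ_t = 90°.
θ_B = 90° − 55.04° = 34.96°.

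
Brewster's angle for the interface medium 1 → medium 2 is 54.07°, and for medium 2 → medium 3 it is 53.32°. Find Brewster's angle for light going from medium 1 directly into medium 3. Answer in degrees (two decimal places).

θ_B ≈ 61.64°

n₂/n₁ = tan 54.07° = 1.3799 and n₃/n₂ = tan 53.32° = 1.3426.
Multiplying, n₃/n₁ = 1.3799 × 1.3426 = 1.8527, and θ_B(1→3) = arctan 1.8527 = 61.64°.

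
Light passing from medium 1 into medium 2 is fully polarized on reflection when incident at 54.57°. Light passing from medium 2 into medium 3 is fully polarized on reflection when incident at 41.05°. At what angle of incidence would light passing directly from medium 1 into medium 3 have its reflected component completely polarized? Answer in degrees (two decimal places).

θ_B ≈ 50.75°

tan θ_B(1→2) = n₂/n₁ = tan 54.57° = 1.4056.
tan θ_B(2→3) = n₃/n₂ = tan 41.05° = 0.8708.
n₃/n₁ = 1.2240. Then tan θ_B(1→3) = n₃/n₁, so θ_B(1→3) = arctan(1.2240) = 50.75°.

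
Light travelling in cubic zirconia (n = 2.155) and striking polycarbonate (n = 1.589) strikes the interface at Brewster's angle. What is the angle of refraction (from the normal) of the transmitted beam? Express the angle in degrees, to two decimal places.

tan θ_B = n₂/n₁ = 1.589/2.155 = 0.7374, so θ_B = 36.40°.
The refracted ray is perpendicular to the reflected ray, so θ_t = 90° − θ_B = 53.60°.

θ_t ≈ 53.60°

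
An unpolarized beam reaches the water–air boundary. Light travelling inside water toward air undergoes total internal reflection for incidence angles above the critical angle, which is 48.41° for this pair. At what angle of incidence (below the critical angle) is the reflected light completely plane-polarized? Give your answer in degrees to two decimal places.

θ_B ≈ 36.79°

sin θ_c = n₂/n₁, so n₂/n₁ = sin 48.41° = 0.7479.
Brewster: tan θ_B = n₂/n₁ = 0.7479.
θ_B = arctan(0.7479) = 36.79°.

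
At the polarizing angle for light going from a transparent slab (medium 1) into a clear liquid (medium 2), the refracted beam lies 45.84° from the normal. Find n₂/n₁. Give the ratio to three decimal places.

θ_B + θ_t = 90°, so θ_B = 90° − 45.84° = 44.16°.
tan θ_B = n₂/n₁, so n₂/n₁ = tan 44.16° = 0.971.

n₂/n₁ ≈ 0.971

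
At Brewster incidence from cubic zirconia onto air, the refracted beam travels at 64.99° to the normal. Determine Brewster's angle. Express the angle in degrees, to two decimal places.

At Brewster's angle the reflected and refracted rays are perpendicular, so θ_B + θ_t = 90°.
θ_B = 90° − 64.99° = 25.01°.

θ_B ≈ 25.01°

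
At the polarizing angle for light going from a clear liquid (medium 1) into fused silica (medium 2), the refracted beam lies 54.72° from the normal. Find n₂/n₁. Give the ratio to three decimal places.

At Brewster incidence θ_B = 90° − θ_t = 90° − 54.72° = 35.28°.
Then n₂/n₁ = tan θ_B = tan 35.28° = 0.708.

n₂/n₁ ≈ 0.708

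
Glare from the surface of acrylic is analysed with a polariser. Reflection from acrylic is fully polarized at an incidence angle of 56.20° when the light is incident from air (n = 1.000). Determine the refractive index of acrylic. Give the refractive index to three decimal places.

n ≈ 1.494

Full polarization of the reflected beam means tan θ_B = n₂/n₁, where n₁ is the incident medium (air).
n₂ = n₁ tan θ_B = 1.000 × tan 56.20° = 1.494.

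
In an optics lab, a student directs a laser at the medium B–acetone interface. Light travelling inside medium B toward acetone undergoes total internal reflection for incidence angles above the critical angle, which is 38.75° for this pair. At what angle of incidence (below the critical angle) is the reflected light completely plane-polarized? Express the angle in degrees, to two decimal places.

θ_B ≈ 32.04°

At the critical angle sin θ_c = n₂/n₁, giving n₂/n₁ = sin 38.75° = 0.6259.
Then tan θ_B = n₂/n₁ = 0.6259, so θ_B = arctan 0.6259 = 32.04°.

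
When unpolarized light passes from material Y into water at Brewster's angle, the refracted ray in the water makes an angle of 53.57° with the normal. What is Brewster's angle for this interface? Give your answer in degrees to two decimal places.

Since the reflected and refracted rays are at right angles at the polarizing angle, θ_B + θ_t = 90°.
So θ_B = 90° − θ_t = 90° − 53.57° = 36.43°.

θ_B ≈ 36.43°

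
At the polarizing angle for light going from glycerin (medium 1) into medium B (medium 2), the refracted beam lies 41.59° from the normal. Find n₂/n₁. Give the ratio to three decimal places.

At Brewster incidence θ_B = 90° − θ_t = 90° − 41.59° = 48.41°.
Then n₂/n₁ = tan θ_B = tan 48.41° = 1.127.

n₂/n₁ ≈ 1.127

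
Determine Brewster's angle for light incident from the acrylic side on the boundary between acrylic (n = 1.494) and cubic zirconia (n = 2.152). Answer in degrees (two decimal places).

θ_B ≈ 55.23°

At Brewster's angle the reflected and refracted rays are perpendicular, which with Snell's law gives tan θ_B = n₂/n₁.
Brewster's condition: tan θ_B = n₂/n₁ = 2.152/1.494 = 1.4404.
θ_B = arctan(1.4404) = 55.23°.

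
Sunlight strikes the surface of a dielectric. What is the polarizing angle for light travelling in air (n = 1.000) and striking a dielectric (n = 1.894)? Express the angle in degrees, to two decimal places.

tan θ_B = n₂/n₁ = 1.894/1.000 = 1.8940. Taking the arctangent, θ_B = 62.17°.

θ_B ≈ 62.17°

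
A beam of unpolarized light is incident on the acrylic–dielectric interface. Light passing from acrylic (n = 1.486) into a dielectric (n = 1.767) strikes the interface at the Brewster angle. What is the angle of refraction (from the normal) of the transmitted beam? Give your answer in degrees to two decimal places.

First find Brewster's angle: tan θ_B = 1.767/1.486 = 1.1891, giving θ_B = 49.94°.
The refracted ray is perpendicular to the reflected ray, so θ_t = 90° − θ_B = 40.06°.

θ_t ≈ 40.06°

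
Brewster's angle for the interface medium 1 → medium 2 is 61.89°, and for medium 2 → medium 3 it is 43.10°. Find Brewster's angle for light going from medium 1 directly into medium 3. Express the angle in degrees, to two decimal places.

θ_B ≈ 60.28°

Each Brewster angle gives a ratio: n₂/n₁ = tan 61.89° = 1.8720, n₃/n₂ = tan 43.10° = 0.9358.
Multiplying, n₃/n₁ = 1.8720 × 0.9358 = 1.7518, and θ_B(1→3) = arctan 1.7518 = 60.28°.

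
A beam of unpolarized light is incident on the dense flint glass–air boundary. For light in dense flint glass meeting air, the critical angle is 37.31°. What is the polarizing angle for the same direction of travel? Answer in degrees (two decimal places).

θ_B ≈ 31.22°

sin θ_c = n₂/n₁, so n₂/n₁ = sin 37.31° = 0.6061.
Brewster: tan θ_B = n₂/n₁ = 0.6061.
θ_B = arctan(0.6061) = 31.22°.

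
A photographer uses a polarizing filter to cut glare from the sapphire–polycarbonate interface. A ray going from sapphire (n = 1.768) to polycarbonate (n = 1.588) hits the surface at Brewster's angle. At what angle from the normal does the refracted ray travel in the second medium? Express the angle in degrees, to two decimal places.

First find Brewster's angle: tan θ_B = 1.588/1.768 = 0.8982, giving θ_B = 41.93°.
Since θ_B + θ_t = 90° at Brewster incidence, θ_t = 90° − 41.93° = 48.07°.

θ_t ≈ 48.07°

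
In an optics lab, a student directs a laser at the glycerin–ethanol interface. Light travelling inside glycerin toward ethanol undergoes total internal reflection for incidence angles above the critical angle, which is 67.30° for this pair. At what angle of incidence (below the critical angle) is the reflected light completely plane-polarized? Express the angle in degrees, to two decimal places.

θ_B ≈ 42.69°

At the critical angle sin θ_c = n₂/n₁, giving n₂/n₁ = sin 67.30° = 0.9225.
Then tan θ_B = n₂/n₁ = 0.9225, so θ_B = arctan 0.9225 = 42.69°.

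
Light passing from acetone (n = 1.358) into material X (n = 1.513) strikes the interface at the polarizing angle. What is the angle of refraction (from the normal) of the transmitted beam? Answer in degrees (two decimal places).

First find Brewster's angle: tan θ_B = 1.513/1.358 = 1.1141, giving θ_B = 48.09°.
The refracted ray is perpendicular to the reflected ray, so θ_t = 90° − θ_B = 41.91°.

θ_t ≈ 41.91°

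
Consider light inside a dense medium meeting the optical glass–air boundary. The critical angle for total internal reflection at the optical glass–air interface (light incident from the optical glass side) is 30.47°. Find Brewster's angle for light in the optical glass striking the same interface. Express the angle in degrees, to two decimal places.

θ_B ≈ 26.89°

sin θ_c = n₂/n₁, so n₂/n₁ = sin 30.47° = 0.5071.
Brewster: tan θ_B = n₂/n₁ = 0.5071.
θ_B = arctan(0.5071) = 26.89°.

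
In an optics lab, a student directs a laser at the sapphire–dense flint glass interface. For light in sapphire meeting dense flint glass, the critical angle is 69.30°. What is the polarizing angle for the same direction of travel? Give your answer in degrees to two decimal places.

θ_B ≈ 43.09°

n₂/n₁ = sin θ_c = sin 69.30° = 0.9354.
tan θ_B equals the same ratio, so θ_B = arctan(0.9354) = 43.09°.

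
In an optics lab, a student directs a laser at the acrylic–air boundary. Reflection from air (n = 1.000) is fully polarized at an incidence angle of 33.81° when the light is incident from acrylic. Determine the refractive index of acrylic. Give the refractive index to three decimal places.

At Brewster's angle, tan θ_B = n₂/n₁ with n₁ on the incident side (acrylic) and n₂ on the transmitted side (air).
n₁ = n₂ / tan θ_B = 1.000 / tan 33.81° = 1.493.

n ≈ 1.493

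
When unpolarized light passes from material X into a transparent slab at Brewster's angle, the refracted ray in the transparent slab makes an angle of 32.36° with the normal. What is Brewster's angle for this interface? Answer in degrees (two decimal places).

θ_B ≈ 57.64°

At Brewster's angle the reflected and refracted rays are perpendicular, so θ_B + θ_t = 90°.
θ_B = 90° − 32.36° = 57.64°.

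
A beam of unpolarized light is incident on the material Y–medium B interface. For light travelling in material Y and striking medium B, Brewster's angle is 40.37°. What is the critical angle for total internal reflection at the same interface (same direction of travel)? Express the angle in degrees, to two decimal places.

θ_c ≈ 58.23°

From Brewster, n₂/n₁ = tan θ_B = tan 40.37° = 0.8502.
Then sin θ_c = n₂/n₁ = 0.8502, so θ_c = arcsin 0.8502 = 58.23°.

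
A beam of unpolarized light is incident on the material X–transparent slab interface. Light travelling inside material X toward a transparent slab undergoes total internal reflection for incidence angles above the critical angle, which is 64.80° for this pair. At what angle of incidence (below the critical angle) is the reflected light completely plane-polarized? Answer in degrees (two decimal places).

sin θ_c = n₂/n₁, so n₂/n₁ = sin 64.80° = 0.9048.
Brewster: tan θ_B = n₂/n₁ = 0.9048.
θ_B = arctan(0.9048) = 42.14°.

θ_B ≈ 42.14°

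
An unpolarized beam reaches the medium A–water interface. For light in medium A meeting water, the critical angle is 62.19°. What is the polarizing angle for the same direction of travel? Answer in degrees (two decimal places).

θ_B ≈ 41.49°

At the critical angle sin θ_c = n₂/n₁, giving n₂/n₁ = sin 62.19° = 0.8845.
Then tan θ_B = n₂/n₁ = 0.8845, so θ_B = arctan 0.8845 = 41.49°.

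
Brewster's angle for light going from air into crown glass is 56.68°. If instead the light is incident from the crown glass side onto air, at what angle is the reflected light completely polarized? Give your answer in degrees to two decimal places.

The two Brewster angles are complementary: θ_B' = 90° − θ_B = 90° − 56.68° = 33.32°.

θ_B' ≈ 33.32°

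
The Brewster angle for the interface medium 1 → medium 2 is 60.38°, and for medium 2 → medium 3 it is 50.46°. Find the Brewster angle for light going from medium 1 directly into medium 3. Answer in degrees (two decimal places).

θ_B ≈ 64.86°

tan θ_B(1→2) = n₂/n₁ = tan 60.38° = 1.7589.
tan θ_B(2→3) = n₃/n₂ = tan 50.46° = 1.2114.
Multiplying, n₃/n₁ = 1.7589 × 1.2114 = 2.1307, and θ_B(1→3) = arctan 2.1307 = 64.86°.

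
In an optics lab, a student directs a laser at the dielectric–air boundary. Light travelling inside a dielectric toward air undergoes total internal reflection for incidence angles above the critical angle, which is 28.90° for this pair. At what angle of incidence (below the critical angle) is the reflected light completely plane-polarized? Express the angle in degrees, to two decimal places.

θ_B ≈ 25.79°

n₂/n₁ = sin θ_c = sin 28.90° = 0.4833.
tan θ_B equals the same ratio, so θ_B = arctan(0.4833) = 25.79°.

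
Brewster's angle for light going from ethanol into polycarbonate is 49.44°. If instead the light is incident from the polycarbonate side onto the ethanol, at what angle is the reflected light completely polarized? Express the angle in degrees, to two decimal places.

θ_B' ≈ 40.56°

Reversing the direction swaps n₁ and n₂, so tan θ_B' = 1/tan θ_B and θ_B' = 90° − θ_B.
Hence θ_B' = 90° − 49.44° = 40.56°.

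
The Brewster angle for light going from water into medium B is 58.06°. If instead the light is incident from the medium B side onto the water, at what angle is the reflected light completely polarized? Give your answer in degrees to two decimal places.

Reversing the direction swaps n₁ and n₂, so tan θ_B' = 1/tan θ_B and θ_B' = 90° − θ_B.
Hence θ_B' = 90° − 58.06° = 31.94°.

θ_B' ≈ 31.94°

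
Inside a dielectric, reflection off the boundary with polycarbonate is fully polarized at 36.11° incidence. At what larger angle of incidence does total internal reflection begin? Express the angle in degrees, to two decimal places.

θ_c ≈ 46.84°

n₂/n₁ = tan 36.11° = 0.7295; the critical angle satisfies sin θ_c = n₂/n₁.
θ_c = arcsin(0.7295) = 46.84°.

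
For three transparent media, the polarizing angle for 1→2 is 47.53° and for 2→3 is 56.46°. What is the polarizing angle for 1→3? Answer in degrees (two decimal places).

n₂/n₁ = tan 47.53° = 1.0925 and n₃/n₂ = tan 56.46° = 1.5085.
n₃/n₁ = 1.6480. Then tan θ_B(1→3) = n₃/n₁, so θ_B(1→3) = arctan(1.6480) = 58.75°.

θ_B ≈ 58.75°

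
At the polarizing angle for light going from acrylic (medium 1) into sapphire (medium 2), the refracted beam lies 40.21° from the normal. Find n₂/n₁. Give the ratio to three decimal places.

n₂/n₁ ≈ 1.183

θ_B + θ_t = 90°, so θ_B = 90° − 40.21° = 49.79°.
Then n₂/n₁ = tan θ_B = tan 49.79° = 1.183.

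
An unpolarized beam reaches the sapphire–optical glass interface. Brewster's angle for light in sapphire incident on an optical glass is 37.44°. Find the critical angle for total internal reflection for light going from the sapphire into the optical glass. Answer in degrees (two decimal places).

θ_c ≈ 49.97°

tan θ_B = n₂/n₁ = tan 37.44° = 0.7657.
Total internal reflection: sin θ_c = n₂/n₁ = 0.7657.
θ_c = arcsin(0.7657) = 49.97°.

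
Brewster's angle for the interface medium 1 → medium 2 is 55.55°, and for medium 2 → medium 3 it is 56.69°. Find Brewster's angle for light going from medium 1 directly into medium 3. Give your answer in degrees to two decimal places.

θ_B ≈ 65.73°

n₂/n₁ = tan 55.55° = 1.4577 and n₃/n₂ = tan 56.69° = 1.5218.
n₃/n₁ = 2.2183. Then tan θ_B(1→3) = n₃/n₁, so θ_B(1→3) = arctan(2.2183) = 65.73°.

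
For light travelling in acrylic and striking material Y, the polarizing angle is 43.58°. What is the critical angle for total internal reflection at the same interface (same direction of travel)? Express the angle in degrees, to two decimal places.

θ_c ≈ 72.11°

tan θ_B = n₂/n₁ = tan 43.58° = 0.9516.
Total internal reflection: sin θ_c = n₂/n₁ = 0.9516.
θ_c = arcsin(0.9516) = 72.11°.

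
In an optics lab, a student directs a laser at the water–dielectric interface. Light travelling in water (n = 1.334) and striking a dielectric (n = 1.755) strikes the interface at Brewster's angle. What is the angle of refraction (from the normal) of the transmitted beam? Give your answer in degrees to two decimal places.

θ_t ≈ 37.24°

θ_B = arctan(n₂/n₁) = arctan(1.755/1.334) = 52.76°.
At Brewster's angle the reflected and refracted rays are perpendicular, so θ_t = 90° − θ_B = 90° − 52.76° = 37.24°.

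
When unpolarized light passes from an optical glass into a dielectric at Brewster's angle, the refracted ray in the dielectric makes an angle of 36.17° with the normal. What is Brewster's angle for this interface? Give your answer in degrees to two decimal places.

Since the reflected and refracted rays are at right angles at the polarizing angle, θ_B + θ_t = 90°.
θ_B = 90° − 36.17° = 53.83°.

θ_B ≈ 53.83°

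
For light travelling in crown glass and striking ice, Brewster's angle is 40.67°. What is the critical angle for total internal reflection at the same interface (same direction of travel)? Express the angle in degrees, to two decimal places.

θ_c ≈ 59.23°

n₂/n₁ = tan 40.67° = 0.8592; the critical angle satisfies sin θ_c = n₂/n₁.
θ_c = arcsin(0.8592) = 59.23°.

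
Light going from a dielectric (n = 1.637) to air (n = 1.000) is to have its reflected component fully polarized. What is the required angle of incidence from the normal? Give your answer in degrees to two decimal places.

θ_B ≈ 31.42°

Brewster's condition: tan θ_B = n₂/n₁ = 1.000/1.637 = 0.6109.
θ_B = arctan(0.6109) = 31.42°.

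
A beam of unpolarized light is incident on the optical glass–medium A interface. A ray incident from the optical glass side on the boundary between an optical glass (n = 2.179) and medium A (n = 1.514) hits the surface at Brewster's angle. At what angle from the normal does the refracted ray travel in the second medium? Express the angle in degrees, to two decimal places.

θ_t ≈ 55.21°

θ_B = arctan(n₂/n₁) = arctan(1.514/2.179) = 34.79°.
Since θ_B + θ_t = 90° at Brewster incidence, θ_t = 90° − 34.79° = 55.21°.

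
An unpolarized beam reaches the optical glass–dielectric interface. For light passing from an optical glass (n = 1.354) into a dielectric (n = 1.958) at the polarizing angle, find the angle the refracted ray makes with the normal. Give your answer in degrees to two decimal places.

tan θ_B = n₂/n₁ = 1.958/1.354 = 1.4461, so θ_B = 55.34°.
Since θ_B + θ_t = 90° at Brewster incidence, θ_t = 90° − 55.34° = 34.66°.

θ_t ≈ 34.66°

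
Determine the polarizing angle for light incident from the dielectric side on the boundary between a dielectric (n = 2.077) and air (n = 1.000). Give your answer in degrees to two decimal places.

θ_B ≈ 25.71°

Here n₂/n₁ = 1.000/2.077 = 0.4815, and Brewster's law gives tan θ_B = n₂/n₁. Taking the arctangent, θ_B = 25.71°.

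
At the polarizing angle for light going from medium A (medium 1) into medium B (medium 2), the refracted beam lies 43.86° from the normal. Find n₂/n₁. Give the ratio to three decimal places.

n₂/n₁ ≈ 1.041

At Brewster incidence θ_B = 90° − θ_t = 90° − 43.86° = 46.14°.
Then n₂/n₁ = tan θ_B = tan 46.14° = 1.041.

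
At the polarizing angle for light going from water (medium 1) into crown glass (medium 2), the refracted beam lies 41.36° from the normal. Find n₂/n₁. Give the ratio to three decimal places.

At Brewster incidence θ_B = 90° − θ_t = 90° − 41.36° = 48.64°.
tan θ_B = n₂/n₁, so n₂/n₁ = tan 48.64° = 1.136.

n₂/n₁ ≈ 1.136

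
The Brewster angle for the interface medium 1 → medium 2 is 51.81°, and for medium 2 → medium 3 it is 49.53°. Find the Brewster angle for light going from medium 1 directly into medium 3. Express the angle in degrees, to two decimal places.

Each Brewster angle gives a ratio: n₂/n₁ = tan 51.81° = 1.2712, n₃/n₂ = tan 49.53° = 1.1721.
So n₃/n₁ = (n₂/n₁)(n₃/n₂) = 1.2712 × 1.1721 = 1.4900.
θ_B(1→3) = arctan(1.4900) = 56.13°.

θ_B ≈ 56.13°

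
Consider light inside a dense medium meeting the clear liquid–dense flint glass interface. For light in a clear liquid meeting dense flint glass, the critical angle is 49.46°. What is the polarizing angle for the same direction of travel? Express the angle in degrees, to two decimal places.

θ_B ≈ 37.23°

n₂/n₁ = sin θ_c = sin 49.46° = 0.7600.
tan θ_B equals the same ratio, so θ_B = arctan(0.7600) = 37.23°.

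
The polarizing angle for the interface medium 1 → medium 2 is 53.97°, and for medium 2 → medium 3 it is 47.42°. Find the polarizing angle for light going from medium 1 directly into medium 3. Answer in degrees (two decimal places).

tan θ_B(1→2) = n₂/n₁ = tan 53.97° = 1.3749.
tan θ_B(2→3) = n₃/n₂ = tan 47.42° = 1.0883.
Multiplying, n₃/n₁ = 1.3749 × 1.0883 = 1.4962, and θ_B(1→3) = arctan 1.4962 = 56.24°.

θ_B ≈ 56.24°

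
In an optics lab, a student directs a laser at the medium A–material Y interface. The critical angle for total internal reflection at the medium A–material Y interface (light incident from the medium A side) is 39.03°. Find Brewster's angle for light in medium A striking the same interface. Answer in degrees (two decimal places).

n₂/n₁ = sin θ_c = sin 39.03° = 0.6297.
tan θ_B equals the same ratio, so θ_B = arctan(0.6297) = 32.20°.

θ_B ≈ 32.20°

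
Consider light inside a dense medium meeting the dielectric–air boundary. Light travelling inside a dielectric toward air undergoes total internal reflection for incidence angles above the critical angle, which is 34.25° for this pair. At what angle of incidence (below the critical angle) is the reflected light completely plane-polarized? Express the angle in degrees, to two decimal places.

θ_B ≈ 29.37°

sin θ_c = n₂/n₁, so n₂/n₁ = sin 34.25° = 0.5628.
Brewster: tan θ_B = n₂/n₁ = 0.5628.
θ_B = arctan(0.5628) = 29.37°.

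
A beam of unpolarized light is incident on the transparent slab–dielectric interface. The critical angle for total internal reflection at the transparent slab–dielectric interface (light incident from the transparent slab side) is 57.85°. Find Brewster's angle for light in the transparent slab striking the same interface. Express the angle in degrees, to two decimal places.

n₂/n₁ = sin θ_c = sin 57.85° = 0.8467.
tan θ_B equals the same ratio, so θ_B = arctan(0.8467) = 40.25°.

θ_B ≈ 40.25°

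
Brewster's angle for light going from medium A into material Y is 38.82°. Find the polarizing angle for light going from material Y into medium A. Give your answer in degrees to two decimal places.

Reversing the direction swaps n₁ and n₂, so tan θ_B' = 1/tan θ_B and θ_B' = 90° − θ_B.
Hence θ_B' = 90° − 38.82° = 51.18°.

θ_B' ≈ 51.18°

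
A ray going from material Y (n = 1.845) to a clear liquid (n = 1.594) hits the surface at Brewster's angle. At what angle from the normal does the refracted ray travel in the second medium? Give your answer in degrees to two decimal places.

θ_t ≈ 49.17°

tan θ_B = n₂/n₁ = 1.594/1.845 = 0.8640, so θ_B = 40.83°.
At Brewster's angle the reflected and refracted rays are perpendicular, so θ_t = 90° − θ_B = 90° − 40.83° = 49.17°.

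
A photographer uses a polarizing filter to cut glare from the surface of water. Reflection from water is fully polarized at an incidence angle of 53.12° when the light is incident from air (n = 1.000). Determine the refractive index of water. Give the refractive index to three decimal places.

n ≈ 1.333

Full polarization of the reflected beam means tan θ_B = n₂/n₁, where n₁ is the incident medium (air).
n₂ = n₁ tan θ_B = 1.000 × tan 53.12° = 1.333.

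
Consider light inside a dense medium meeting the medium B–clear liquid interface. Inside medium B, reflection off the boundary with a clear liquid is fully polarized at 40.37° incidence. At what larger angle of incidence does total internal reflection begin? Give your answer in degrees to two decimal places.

θ_c ≈ 58.23°

tan θ_B = n₂/n₁ = tan 40.37° = 0.8502.
Total internal reflection: sin θ_c = n₂/n₁ = 0.8502.
θ_c = arcsin(0.8502) = 58.23°.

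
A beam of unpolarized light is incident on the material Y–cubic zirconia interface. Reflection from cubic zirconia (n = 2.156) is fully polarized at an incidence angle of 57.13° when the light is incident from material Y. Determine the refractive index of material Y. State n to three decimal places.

Full polarization of the reflected beam means tan θ_B = n₂/n₁, where n₁ is the incident medium (material Y).
n₁ = n₂ / tan θ_B = 2.156 / tan 57.13° = 1.393.

n ≈ 1.393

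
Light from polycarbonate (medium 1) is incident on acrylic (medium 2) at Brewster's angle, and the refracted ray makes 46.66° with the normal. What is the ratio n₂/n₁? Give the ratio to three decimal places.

n₂/n₁ ≈ 0.944

At Brewster incidence θ_B = 90° − θ_t = 90° − 46.66° = 43.34°.
tan θ_B = n₂/n₁, so n₂/n₁ = tan 43.34° = 0.944.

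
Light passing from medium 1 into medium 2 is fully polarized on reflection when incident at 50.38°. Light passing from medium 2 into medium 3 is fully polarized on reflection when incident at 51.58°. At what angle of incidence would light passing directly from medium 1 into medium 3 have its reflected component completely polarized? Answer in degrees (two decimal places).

n₂/n₁ = tan 50.38° = 1.2079 and n₃/n₂ = tan 51.58° = 1.2608.
n₃/n₁ = 1.5229. Then tan θ_B(1→3) = n₃/n₁, so θ_B(1→3) = arctan(1.5229) = 56.71°.

θ_B ≈ 56.71°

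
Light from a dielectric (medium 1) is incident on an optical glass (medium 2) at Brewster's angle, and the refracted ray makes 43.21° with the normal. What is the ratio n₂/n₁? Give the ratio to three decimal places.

θ_B + θ_t = 90°, so θ_B = 90° − 43.21° = 46.79°.
Then n₂/n₁ = tan θ_B = tan 46.79° = 1.065.

n₂/n₁ ≈ 1.065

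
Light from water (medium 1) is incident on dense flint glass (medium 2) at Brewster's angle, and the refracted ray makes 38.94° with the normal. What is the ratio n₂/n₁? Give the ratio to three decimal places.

θ_B + θ_t = 90°, so θ_B = 90° − 38.94° = 51.06°.
Then n₂/n₁ = tan θ_B = tan 51.06° = 1.238.

n₂/n₁ ≈ 1.238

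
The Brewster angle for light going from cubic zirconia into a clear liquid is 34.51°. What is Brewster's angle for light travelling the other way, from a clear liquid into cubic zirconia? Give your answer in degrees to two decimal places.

The two Brewster angles are complementary: θ_B' = 90° − θ_B = 90° − 34.51° = 55.49°.

θ_B' ≈ 55.49°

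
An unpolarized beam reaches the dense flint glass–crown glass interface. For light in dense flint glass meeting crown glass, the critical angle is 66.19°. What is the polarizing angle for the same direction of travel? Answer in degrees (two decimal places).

θ_B ≈ 42.46°

At the critical angle sin θ_c = n₂/n₁, giving n₂/n₁ = sin 66.19° = 0.9149.
Then tan θ_B = n₂/n₁ = 0.9149, so θ_B = arctan 0.9149 = 42.46°.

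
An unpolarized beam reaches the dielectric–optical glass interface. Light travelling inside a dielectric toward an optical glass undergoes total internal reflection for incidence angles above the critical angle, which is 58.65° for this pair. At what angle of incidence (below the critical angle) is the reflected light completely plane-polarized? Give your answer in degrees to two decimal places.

θ_B ≈ 40.50°

At the critical angle sin θ_c = n₂/n₁, giving n₂/n₁ = sin 58.65° = 0.8540.
Then tan θ_B = n₂/n₁ = 0.8540, so θ_B = arctan 0.8540 = 40.50°.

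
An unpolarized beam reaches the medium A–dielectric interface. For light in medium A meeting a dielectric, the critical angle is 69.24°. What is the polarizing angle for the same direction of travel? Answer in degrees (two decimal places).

θ_B ≈ 43.08°

n₂/n₁ = sin θ_c = sin 69.24° = 0.9351.
tan θ_B equals the same ratio, so θ_B = arctan(0.9351) = 43.08°.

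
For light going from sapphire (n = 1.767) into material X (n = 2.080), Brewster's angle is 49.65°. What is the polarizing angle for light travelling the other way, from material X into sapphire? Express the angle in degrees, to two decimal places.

θ_B' ≈ 40.35°

tan θ_B' = n₁/n₂ = 1/tan θ_B, so θ_B' = 90° − θ_B.
θ_B' = 90° − 49.65° = 40.35°.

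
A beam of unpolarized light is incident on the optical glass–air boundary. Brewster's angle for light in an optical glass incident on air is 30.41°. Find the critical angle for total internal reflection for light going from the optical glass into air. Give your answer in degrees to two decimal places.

θ_c ≈ 35.94°

From Brewster, n₂/n₁ = tan θ_B = tan 30.41° = 0.5869.
Then sin θ_c = n₂/n₁ = 0.5869, so θ_c = arcsin 0.5869 = 35.94°.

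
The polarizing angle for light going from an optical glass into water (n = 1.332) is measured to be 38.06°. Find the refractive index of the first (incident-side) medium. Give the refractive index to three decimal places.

Full polarization of the reflected beam means tan θ_B = n₂/n₁, where n₁ is the incident medium (an optical glass).
n₁ = n₂ / tan θ_B = 1.332 / tan 38.06° = 1.701.

n ≈ 1.701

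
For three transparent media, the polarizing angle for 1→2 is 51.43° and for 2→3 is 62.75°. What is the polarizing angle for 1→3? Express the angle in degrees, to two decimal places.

θ_B ≈ 67.67°

tan θ_B(1→2) = n₂/n₁ = tan 51.43° = 1.2540.
tan θ_B(2→3) = n₃/n₂ = tan 62.75° = 1.9416.
So n₃/n₁ = (n₂/n₁)(n₃/n₂) = 1.2540 × 1.9416 = 2.4348.
θ_B(1→3) = arctan(2.4348) = 67.67°.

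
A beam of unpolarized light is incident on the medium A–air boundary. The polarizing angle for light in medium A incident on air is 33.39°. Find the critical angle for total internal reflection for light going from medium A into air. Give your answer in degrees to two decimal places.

n₂/n₁ = tan 33.39° = 0.6591; the critical angle satisfies sin θ_c = n₂/n₁.
θ_c = arcsin(0.6591) = 41.23°.

θ_c ≈ 41.23°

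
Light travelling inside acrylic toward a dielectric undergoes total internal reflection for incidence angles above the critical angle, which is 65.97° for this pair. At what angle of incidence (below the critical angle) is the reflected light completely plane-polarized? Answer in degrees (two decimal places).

θ_B ≈ 42.41°

n₂/n₁ = sin θ_c = sin 65.97° = 0.9133.
tan θ_B equals the same ratio, so θ_B = arctan(0.9133) = 42.41°.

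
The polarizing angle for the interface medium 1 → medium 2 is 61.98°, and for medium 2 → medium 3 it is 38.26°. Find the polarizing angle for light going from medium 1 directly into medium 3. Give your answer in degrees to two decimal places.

Each Brewster angle gives a ratio: n₂/n₁ = tan 61.98° = 1.8791, n₃/n₂ = tan 38.26° = 0.7886.
So n₃/n₁ = (n₂/n₁)(n₃/n₂) = 1.8791 × 0.7886 = 1.4819.
θ_B(1→3) = arctan(1.4819) = 55.99°.

θ_B ≈ 55.99°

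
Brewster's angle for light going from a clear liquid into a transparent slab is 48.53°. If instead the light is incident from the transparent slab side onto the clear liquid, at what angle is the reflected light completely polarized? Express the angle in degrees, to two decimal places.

θ_B' ≈ 41.47°

The two Brewster angles are complementary: θ_B' = 90° − θ_B = 90° − 48.53° = 41.47°.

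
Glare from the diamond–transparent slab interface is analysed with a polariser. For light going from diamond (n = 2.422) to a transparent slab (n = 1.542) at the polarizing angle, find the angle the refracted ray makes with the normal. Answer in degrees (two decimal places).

θ_t ≈ 57.52°

θ_B = arctan(n₂/n₁) = arctan(1.542/2.422) = 32.48°.
Since θ_B + θ_t = 90° at Brewster incidence, θ_t = 90° − 32.48° = 57.52°.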